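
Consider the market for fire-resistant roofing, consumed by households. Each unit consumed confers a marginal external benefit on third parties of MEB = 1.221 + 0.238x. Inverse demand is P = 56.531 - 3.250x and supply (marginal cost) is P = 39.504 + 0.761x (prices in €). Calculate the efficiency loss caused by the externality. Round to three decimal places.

Market equilibrium (private): 39.504 + 0.761x = 56.531 - 3.250x → x_m = 4.2451.
Social marginal benefit = demand + MEB = 57.752 - 3.012x.
Set SMB = MC: 57.752 - 3.012x = 39.504 + 0.761x → x* = 4.8365.
The loss is the area between SMB and MC from x* to x_m; with linear curves that's a triangle of height MEB(x_m).
DWL = ½ × 0.5914 × 2.2313 = 0.6598.

DWL = €0.660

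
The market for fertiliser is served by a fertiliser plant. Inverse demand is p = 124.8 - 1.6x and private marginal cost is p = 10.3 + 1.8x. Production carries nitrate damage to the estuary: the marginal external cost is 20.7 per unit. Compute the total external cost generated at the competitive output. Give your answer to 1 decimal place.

Market equilibrium (private): 10.3 + 1.8x = 124.8 - 1.6x → x_m = 33.6765.
Total external cost = MEC × x_m = 20.7 × 33.6765 = 697.1036.

697.1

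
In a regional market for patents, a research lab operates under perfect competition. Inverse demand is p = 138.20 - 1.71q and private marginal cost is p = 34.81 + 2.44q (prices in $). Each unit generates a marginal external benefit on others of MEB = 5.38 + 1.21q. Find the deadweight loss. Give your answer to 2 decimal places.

Market equilibrium (private): 34.81 + 2.44q = 138.20 - 1.71q → q_m = 24.9133.
Social marginal cost = private MC − MEB = 29.43 + 1.23q.
Set SMC = demand: 29.43 + 1.23q = 138.20 - 1.71q → q* = 36.9966.
Between q* and q_m the wedge demand − SMC runs linearly from 0 to MEB(q_m), so the loss is a triangle.
DWL = ½ × 12.0833 × 35.5250 = 214.6296.

DWL = $214.63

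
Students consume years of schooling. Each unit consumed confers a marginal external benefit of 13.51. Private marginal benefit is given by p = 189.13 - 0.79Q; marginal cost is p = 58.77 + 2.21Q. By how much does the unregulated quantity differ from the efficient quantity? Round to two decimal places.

Market equilibrium (private): 58.77 + 2.21Q = 189.13 - 0.79Q → Q_m = 43.4533.
Social marginal benefit = demand + MEB = 202.64 - 0.79Q.
Set SMB = MC: 202.64 - 0.79Q = 58.77 + 2.21Q → Q* = 47.9567.
Gap = |43.4533 − 47.9567| = 4.5034.

4.50 units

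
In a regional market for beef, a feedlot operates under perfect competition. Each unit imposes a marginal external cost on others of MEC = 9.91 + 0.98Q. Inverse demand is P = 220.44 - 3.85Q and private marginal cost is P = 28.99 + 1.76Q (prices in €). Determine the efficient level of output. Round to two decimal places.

Social marginal cost = private MC + MEC = 38.90 + 2.74Q.
Set SMC = demand: 38.90 + 2.74Q = 220.44 - 3.85Q → Q* = 27.5478.

Q* = 27.55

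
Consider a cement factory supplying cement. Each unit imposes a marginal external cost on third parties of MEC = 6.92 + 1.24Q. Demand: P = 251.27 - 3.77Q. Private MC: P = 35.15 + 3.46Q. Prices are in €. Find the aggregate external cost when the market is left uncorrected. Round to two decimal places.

€760.85

Market equilibrium (private): 35.15 + 3.46Q = 251.27 - 3.77Q → Q_m = 29.8921.
Total external cost = ∫₀^{Q_m} (6.92 + 1.24Q) dQ = 6.92×29.8921 + ½×1.24×29.8921² = 760.8467.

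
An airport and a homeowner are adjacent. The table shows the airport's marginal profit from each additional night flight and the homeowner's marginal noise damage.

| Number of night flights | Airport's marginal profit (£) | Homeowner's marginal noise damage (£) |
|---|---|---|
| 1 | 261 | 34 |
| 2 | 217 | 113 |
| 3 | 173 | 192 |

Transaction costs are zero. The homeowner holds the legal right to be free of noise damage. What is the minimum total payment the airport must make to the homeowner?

£147

Efficient level: marginal profit ≥ marginal noise damage through level 2, so k* = 2.
With the homeowner holding the right, the airport must at least compensate total damage at k*: 34 + 113 = 147.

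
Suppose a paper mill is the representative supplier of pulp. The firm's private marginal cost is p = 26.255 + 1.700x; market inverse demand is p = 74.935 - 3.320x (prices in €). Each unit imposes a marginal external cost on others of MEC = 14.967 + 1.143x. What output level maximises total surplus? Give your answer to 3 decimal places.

x* = 5.470

Social marginal cost = private MC + MEC = 41.222 + 2.843x.
Set SMC = demand: 41.222 + 2.843x = 74.935 - 3.320x → x* = 5.4702.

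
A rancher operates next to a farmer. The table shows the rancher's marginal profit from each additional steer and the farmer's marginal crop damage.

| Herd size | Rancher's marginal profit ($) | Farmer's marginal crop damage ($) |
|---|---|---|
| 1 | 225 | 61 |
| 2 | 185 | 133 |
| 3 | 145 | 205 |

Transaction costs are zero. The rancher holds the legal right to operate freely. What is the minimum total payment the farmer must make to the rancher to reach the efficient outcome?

Left alone the rancher would choose level 3 (marginal profit stays positive).
Efficient level: k* = 2 (marginal profit ≥ marginal crop damage through 2).
The farmer must at least cover the rancher's forgone profit from cutting 3→2: 145 = 145.

$145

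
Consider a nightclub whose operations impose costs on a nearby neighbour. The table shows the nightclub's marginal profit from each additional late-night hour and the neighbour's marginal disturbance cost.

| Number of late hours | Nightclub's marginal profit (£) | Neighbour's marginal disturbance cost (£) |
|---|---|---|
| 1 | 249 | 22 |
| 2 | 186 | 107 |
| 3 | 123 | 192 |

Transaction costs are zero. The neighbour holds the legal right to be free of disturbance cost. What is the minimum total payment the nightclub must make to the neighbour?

£129

Efficient level: marginal profit ≥ marginal disturbance cost through level 2, so k* = 2.
With the neighbour holding the right, the nightclub must at least compensate total damage at k*: 22 + 107 = 129.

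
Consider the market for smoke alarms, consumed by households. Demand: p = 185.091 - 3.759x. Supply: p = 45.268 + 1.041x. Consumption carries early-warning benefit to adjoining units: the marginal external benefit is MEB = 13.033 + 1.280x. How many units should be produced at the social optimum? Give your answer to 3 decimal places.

Social marginal benefit = demand + MEB = 198.124 - 2.479x.
Set SMB = MC: 198.124 - 2.479x = 45.268 + 1.041x → x* = 43.4250.

x* = 43.425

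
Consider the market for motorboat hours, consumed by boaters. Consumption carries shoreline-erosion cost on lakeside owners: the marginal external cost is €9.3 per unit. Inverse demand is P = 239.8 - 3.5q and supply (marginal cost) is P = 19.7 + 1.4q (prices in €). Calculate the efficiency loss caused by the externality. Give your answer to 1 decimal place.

DWL = €8.8

Market equilibrium (private): 19.7 + 1.4q = 239.8 - 3.5q → q_m = 44.9184.
Social marginal benefit = demand − MEC = 230.5 - 3.5q.
Set SMB = MC: 230.5 - 3.5q = 19.7 + 1.4q → q* = 43.0204.
Between q* and q_m the wedge MC − SMB runs linearly from 0 to MEC(q_m), so the loss is a triangle.
DWL = ½ × 1.8980 × 9.3000 = 8.8257.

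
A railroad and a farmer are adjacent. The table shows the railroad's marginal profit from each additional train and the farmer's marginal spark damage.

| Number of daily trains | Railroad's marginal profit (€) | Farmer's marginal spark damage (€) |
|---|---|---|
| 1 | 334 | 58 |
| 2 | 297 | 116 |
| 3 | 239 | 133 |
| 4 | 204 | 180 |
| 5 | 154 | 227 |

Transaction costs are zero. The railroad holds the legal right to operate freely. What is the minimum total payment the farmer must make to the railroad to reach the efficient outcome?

€154

Left alone the railroad would choose level 5 (marginal profit stays positive).
Efficient level: k* = 4 (marginal profit ≥ marginal spark damage through 4).
The farmer must at least cover the railroad's forgone profit from cutting 5→4: 154 = 154.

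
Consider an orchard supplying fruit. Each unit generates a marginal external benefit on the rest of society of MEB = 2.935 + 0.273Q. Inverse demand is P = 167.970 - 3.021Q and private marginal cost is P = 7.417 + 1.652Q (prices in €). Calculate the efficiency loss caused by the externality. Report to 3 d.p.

DWL = €17.233

Market equilibrium (private): 7.417 + 1.652Q = 167.970 - 3.021Q → Q_m = 34.3576.
Social marginal cost = private MC − MEB = 4.482 + 1.379Q.
Set SMC = demand: 4.482 + 1.379Q = 167.970 - 3.021Q → Q* = 37.1564.
The loss is the area between SMC and demand from Q* to Q_m; with linear curves that's a triangle of height MEB(Q_m).
DWL = ½ × 2.7988 × 12.3146 = 17.2331.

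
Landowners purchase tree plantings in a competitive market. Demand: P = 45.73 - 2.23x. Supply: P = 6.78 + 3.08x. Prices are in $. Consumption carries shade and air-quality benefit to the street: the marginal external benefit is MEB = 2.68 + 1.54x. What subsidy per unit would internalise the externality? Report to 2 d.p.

subsidy = $19.69 per unit

Social marginal benefit = demand + MEB = 48.41 - 0.69x.
Set SMB = MC: 48.41 - 0.69x = 6.78 + 3.08x → x* = 11.0424.
The Pigouvian subsidy equals MEB at x*: 2.68 + 1.54×11.0424 = 19.6853.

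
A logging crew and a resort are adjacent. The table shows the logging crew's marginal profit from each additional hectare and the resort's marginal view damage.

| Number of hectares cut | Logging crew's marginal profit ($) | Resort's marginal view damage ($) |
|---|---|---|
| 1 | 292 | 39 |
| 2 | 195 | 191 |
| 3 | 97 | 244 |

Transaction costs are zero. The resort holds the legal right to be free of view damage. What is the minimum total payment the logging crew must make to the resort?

Efficient level: marginal profit ≥ marginal view damage through level 2, so k* = 2.
With the resort holding the right, the logging crew must at least compensate total damage at k*: 39 + 191 = 230.

$230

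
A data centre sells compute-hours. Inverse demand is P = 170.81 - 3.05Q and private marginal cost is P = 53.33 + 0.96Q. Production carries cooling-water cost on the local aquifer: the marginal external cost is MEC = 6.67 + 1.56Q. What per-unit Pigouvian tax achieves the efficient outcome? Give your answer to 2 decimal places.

tax = 37.70 per unit

Social marginal cost = private MC + MEC = 60.00 + 2.52Q.
Set SMC = demand: 60.00 + 2.52Q = 170.81 - 3.05Q → Q* = 19.8941.
The Pigouvian tax equals MEC at Q*: 6.67 + 1.56×19.8941 = 37.7048.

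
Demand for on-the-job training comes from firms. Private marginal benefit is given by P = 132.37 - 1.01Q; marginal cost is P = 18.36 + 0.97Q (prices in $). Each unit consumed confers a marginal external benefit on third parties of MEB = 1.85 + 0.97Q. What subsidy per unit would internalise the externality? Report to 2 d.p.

Social marginal benefit = demand + MEB = 134.22 - 0.04Q.
Set SMB = MC: 134.22 - 0.04Q = 18.36 + 0.97Q → Q* = 114.7129.
The Pigouvian subsidy equals MEB at Q*: 1.85 + 0.97×114.7129 = 113.1215.

subsidy = $113.12 per unit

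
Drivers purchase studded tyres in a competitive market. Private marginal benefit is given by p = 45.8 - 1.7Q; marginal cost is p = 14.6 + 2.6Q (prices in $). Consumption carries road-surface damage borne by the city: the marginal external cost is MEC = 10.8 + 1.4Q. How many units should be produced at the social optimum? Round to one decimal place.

Social marginal benefit = demand − MEC = 35.0 - 3.1Q.
Set SMB = MC: 35.0 - 3.1Q = 14.6 + 2.6Q → Q* = 3.5789.

Q* = 3.6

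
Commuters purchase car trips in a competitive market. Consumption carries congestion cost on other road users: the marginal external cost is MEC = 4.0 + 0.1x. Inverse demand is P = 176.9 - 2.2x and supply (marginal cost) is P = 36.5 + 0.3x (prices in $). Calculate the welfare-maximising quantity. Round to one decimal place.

x* = 52.5

Social marginal benefit = demand − MEC = 172.9 - 2.3x.
Set SMB = MC: 172.9 - 2.3x = 36.5 + 0.3x → x* = 52.4615.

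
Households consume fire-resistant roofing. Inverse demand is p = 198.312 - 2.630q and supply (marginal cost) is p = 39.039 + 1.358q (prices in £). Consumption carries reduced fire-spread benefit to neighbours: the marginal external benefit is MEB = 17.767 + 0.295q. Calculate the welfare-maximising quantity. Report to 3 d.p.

q* = 47.939

Social marginal benefit = demand + MEB = 216.079 - 2.335q.
Set SMB = MC: 216.079 - 2.335q = 39.039 + 1.358q → q* = 47.9393.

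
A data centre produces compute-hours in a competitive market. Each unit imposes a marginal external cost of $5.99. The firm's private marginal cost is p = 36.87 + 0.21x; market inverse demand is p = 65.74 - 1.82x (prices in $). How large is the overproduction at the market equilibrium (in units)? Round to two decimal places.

Market equilibrium (private): 36.87 + 0.21x = 65.74 - 1.82x → x_m = 14.2217.
Social marginal cost = private MC + MEC = 42.86 + 0.21x.
Set SMC = demand: 42.86 + 0.21x = 65.74 - 1.82x → x* = 11.2709.
Gap = |14.2217 − 11.2709| = 2.9508.

2.95 units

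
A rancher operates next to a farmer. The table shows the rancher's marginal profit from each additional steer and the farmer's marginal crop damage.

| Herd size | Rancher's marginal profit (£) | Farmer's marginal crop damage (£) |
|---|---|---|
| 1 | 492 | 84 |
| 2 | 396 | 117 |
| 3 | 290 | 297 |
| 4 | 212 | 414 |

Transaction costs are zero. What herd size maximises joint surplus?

2

Bargaining reaches the level where marginal profit last exceeds marginal crop damage.
That holds through level 2 (396 ≥ 117) but not at 3 (290 < 297).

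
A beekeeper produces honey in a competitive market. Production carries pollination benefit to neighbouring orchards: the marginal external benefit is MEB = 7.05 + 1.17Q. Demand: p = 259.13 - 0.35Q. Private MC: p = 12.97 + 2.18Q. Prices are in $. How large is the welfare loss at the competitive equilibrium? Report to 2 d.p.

Market equilibrium (private): 12.97 + 2.18Q = 259.13 - 0.35Q → Q_m = 97.2964.
Social marginal cost = private MC − MEB = 5.92 + 1.01Q.
Set SMC = demand: 5.92 + 1.01Q = 259.13 - 0.35Q → Q* = 186.1838.
The loss is the area between SMC and demand from Q* to Q_m; with linear curves that's a triangle of height MEB(Q_m).
DWL = ½ × 88.8874 × 120.8868 = 5372.6567.

DWL = $5372.66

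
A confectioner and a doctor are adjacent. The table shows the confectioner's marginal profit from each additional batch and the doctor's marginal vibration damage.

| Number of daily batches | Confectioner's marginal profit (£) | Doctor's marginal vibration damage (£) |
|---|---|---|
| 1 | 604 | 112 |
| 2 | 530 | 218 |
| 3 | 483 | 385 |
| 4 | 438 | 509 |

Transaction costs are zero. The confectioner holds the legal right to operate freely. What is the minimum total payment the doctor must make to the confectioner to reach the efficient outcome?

Left alone the confectioner would choose level 4 (marginal profit stays positive).
Efficient level: k* = 3 (marginal profit ≥ marginal vibration damage through 3).
The doctor must at least cover the confectioner's forgone profit from cutting 4→3: 438 = 438.

£438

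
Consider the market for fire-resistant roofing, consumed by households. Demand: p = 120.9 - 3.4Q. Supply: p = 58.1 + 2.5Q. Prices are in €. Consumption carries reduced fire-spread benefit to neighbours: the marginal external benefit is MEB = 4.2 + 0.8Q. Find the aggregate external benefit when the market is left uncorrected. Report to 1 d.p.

Market equilibrium (private): 58.1 + 2.5Q = 120.9 - 3.4Q → Q_m = 10.6441.
Total external benefit = ∫₀^{Q_m} (4.2 + 0.8Q) dQ = 4.2×10.6441 + ½×0.8×10.6441² = 90.0240.

€90.0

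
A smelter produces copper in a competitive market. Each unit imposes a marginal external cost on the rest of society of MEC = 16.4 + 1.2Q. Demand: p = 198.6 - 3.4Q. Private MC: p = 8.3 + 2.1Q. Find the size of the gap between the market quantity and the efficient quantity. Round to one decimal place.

8.6 units

Market equilibrium (private): 8.3 + 2.1Q = 198.6 - 3.4Q → Q_m = 34.6000.
Social marginal cost = private MC + MEC = 24.7 + 3.3Q.
Set SMC = demand: 24.7 + 3.3Q = 198.6 - 3.4Q → Q* = 25.9552.
Gap = |34.6000 − 25.9552| = 8.6448.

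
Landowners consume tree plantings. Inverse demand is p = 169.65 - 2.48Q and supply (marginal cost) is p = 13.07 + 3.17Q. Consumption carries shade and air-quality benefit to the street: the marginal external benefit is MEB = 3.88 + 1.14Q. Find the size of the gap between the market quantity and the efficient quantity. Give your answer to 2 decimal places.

Market equilibrium (private): 13.07 + 3.17Q = 169.65 - 2.48Q → Q_m = 27.7133.
Social marginal benefit = demand + MEB = 173.53 - 1.34Q.
Set SMB = MC: 173.53 - 1.34Q = 13.07 + 3.17Q → Q* = 35.5787.
Gap = |27.7133 − 35.5787| = 7.8654.

7.87 units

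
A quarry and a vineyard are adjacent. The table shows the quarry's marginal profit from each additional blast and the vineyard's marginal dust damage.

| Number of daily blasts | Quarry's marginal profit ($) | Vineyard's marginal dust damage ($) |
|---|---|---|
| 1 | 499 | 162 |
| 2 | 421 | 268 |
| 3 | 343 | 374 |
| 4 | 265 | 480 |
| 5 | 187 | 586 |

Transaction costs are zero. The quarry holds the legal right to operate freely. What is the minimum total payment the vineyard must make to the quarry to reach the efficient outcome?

$795

Left alone the quarry would choose level 5 (marginal profit stays positive).
Efficient level: k* = 2 (marginal profit ≥ marginal dust damage through 2).
The vineyard must at least cover the quarry's forgone profit from cutting 5→2: 343 + 265 + 187 = 795.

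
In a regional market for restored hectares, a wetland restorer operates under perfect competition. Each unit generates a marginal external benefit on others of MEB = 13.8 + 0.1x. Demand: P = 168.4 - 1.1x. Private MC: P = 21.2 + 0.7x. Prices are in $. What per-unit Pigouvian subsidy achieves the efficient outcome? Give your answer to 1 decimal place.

subsidy = $23.3 per unit

Social marginal cost = private MC − MEB = 7.4 + 0.6x.
Set SMC = demand: 7.4 + 0.6x = 168.4 - 1.1x → x* = 94.7059.
The Pigouvian subsidy equals MEB at x*: 13.8 + 0.1×94.7059 = 23.2706.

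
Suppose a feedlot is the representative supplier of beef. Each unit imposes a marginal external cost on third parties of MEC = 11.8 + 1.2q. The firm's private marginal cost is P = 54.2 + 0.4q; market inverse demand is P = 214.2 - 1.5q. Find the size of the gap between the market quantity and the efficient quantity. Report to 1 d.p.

36.4 units

Market equilibrium (private): 54.2 + 0.4q = 214.2 - 1.5q → q_m = 84.2105.
Social marginal cost = private MC + MEC = 66.0 + 1.6q.
Set SMC = demand: 66.0 + 1.6q = 214.2 - 1.5q → q* = 47.8065.
Gap = |84.2105 − 47.8065| = 36.4040.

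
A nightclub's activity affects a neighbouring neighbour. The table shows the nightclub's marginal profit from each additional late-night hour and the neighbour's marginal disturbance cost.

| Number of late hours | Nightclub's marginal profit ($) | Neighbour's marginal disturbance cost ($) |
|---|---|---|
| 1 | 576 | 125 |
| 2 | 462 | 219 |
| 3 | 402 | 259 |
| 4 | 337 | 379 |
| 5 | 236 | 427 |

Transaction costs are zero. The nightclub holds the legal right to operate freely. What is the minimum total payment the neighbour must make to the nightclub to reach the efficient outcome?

Left alone the nightclub would choose level 5 (marginal profit stays positive).
Efficient level: k* = 3 (marginal profit ≥ marginal disturbance cost through 3).
The neighbour must at least cover the nightclub's forgone profit from cutting 5→3: 337 + 236 = 573.

$573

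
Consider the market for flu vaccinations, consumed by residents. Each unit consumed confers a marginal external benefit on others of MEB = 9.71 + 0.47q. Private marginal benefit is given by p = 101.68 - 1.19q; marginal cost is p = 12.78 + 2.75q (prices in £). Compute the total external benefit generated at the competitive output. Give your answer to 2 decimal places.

Market equilibrium (private): 12.78 + 2.75q = 101.68 - 1.19q → q_m = 22.5635.
Total external benefit = ∫₀^{q_m} (9.71 + 0.47q) dq = 9.71×22.5635 + ½×0.47×22.5635² = 338.7328.

£338.73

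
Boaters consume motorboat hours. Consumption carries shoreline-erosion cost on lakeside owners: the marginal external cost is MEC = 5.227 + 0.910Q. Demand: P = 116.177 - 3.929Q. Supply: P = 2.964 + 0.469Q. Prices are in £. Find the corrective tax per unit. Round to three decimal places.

Social marginal benefit = demand − MEC = 110.950 - 4.839Q.
Set SMB = MC: 110.950 - 4.839Q = 2.964 + 0.469Q → Q* = 20.3440.
The Pigouvian tax equals MEC at Q*: 5.227 + 0.910×20.3440 = 23.7400.

tax = £23.740 per unit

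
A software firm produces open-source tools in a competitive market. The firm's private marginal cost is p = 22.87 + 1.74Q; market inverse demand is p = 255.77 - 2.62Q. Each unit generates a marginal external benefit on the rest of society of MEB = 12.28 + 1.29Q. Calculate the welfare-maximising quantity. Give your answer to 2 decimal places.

Social marginal cost = private MC − MEB = 10.59 + 0.45Q.
Set SMC = demand: 10.59 + 0.45Q = 255.77 - 2.62Q → Q* = 79.8632.

Q* = 79.86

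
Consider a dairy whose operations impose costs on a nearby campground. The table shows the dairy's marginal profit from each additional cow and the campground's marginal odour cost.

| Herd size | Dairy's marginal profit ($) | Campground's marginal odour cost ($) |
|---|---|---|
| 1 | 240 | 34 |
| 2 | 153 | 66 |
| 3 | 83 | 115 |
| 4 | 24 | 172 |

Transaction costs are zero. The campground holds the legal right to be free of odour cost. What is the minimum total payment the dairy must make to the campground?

Efficient level: marginal profit ≥ marginal odour cost through level 2, so k* = 2.
With the campground holding the right, the dairy must at least compensate total damage at k*: 34 + 66 = 100.

$100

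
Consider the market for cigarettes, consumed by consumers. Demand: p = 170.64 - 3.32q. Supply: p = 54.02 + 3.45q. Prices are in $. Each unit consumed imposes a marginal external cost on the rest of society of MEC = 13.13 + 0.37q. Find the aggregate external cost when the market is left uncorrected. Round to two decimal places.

$281.07

Market equilibrium (private): 54.02 + 3.45q = 170.64 - 3.32q → q_m = 17.2260.
Total external cost = ∫₀^{q_m} (13.13 + 0.37q) dq = 13.13×17.2260 + ½×0.37×17.2260² = 281.0734.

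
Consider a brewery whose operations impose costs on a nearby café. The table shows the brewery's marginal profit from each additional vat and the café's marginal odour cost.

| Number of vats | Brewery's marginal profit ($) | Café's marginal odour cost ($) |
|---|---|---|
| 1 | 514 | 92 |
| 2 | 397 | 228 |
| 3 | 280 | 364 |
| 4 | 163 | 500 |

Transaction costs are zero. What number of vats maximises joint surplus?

Bargaining reaches the level where marginal profit last exceeds marginal odour cost.
That holds through level 2 (397 ≥ 228) but not at 3 (280 < 364).

2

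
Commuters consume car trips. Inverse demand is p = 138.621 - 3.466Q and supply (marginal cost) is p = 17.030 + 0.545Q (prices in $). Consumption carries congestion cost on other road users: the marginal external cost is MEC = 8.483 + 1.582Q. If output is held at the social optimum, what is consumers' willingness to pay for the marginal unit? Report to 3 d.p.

P = $68.528

Social marginal benefit = demand − MEC = 130.138 - 5.048Q.
Set SMB = MC: 130.138 - 5.048Q = 17.030 + 0.545Q → Q* = 20.2231.
Consumer price on the demand curve at Q*: 138.621 − 3.466×20.2231 = 68.5277.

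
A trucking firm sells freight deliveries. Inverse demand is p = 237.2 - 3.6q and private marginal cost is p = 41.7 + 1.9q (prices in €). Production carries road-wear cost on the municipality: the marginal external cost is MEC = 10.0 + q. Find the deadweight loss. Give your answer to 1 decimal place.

DWL = €159.6

Market equilibrium (private): 41.7 + 1.9q = 237.2 - 3.6q → q_m = 35.5455.
Social marginal cost = private MC + MEC = 51.7 + 2.9q.
Set SMC = demand: 51.7 + 2.9q = 237.2 - 3.6q → q* = 28.5385.
The welfare-loss triangle has base |q_m − q*| and height MEC(q_m) (the vertical gap between SMC and demand is zero at q* and MEC at q_m).
DWL = ½ × 7.0070 × 45.5455 = 159.5687.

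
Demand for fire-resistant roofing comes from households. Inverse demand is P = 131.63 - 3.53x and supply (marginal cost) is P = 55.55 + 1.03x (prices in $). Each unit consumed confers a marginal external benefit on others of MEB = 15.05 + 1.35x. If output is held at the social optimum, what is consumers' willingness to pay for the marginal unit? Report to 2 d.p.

P = $31.42

Social marginal benefit = demand + MEB = 146.68 - 2.18x.
Set SMB = MC: 146.68 - 2.18x = 55.55 + 1.03x → x* = 28.3894.
Consumer price on the demand curve at x*: 131.63 − 3.53×28.3894 = 31.4154.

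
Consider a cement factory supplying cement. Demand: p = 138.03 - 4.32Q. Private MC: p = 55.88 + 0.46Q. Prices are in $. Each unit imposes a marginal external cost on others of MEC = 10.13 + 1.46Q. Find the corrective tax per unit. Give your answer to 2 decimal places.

Social marginal cost = private MC + MEC = 66.01 + 1.92Q.
Set SMC = demand: 66.01 + 1.92Q = 138.03 - 4.32Q → Q* = 11.5417.
The Pigouvian tax equals MEC at Q*: 10.13 + 1.46×11.5417 = 26.9809.

tax = $26.98 per unit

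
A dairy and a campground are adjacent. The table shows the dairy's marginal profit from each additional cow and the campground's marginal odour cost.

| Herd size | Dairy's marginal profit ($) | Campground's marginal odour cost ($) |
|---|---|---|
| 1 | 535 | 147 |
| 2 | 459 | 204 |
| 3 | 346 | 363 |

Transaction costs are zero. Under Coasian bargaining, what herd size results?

Bargaining reaches the level where marginal profit last exceeds marginal odour cost.
That holds through level 2 (459 ≥ 204) but not at 3 (346 < 363).

2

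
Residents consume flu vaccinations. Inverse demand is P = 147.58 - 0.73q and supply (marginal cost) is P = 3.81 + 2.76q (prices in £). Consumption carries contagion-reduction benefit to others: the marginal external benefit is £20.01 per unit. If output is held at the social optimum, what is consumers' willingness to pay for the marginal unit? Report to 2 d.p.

P = £113.32

Social marginal benefit = demand + MEB = 167.59 - 0.73q.
Set SMB = MC: 167.59 - 0.73q = 3.81 + 2.76q → q* = 46.9284.
Consumer price on the demand curve at q*: 147.58 − 0.73×46.9284 = 113.3223.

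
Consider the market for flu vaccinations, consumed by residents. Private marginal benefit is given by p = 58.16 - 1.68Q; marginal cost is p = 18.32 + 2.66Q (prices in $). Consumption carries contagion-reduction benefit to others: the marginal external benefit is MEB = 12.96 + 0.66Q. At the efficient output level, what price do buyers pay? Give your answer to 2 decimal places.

Social marginal benefit = demand + MEB = 71.12 - 1.02Q.
Set SMB = MC: 71.12 - 1.02Q = 18.32 + 2.66Q → Q* = 14.3478.
Consumer price on the demand curve at Q*: 58.16 − 1.68×14.3478 = 34.0557.

P = $34.06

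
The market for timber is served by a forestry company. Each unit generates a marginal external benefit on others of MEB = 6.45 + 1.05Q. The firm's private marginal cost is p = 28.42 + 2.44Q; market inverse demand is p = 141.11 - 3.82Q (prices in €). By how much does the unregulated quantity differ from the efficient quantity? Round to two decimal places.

Market equilibrium (private): 28.42 + 2.44Q = 141.11 - 3.82Q → Q_m = 18.0016.
Social marginal cost = private MC − MEB = 21.97 + 1.39Q.
Set SMC = demand: 21.97 + 1.39Q = 141.11 - 3.82Q → Q* = 22.8676.
Gap = |18.0016 − 22.8676| = 4.8660.

4.87 units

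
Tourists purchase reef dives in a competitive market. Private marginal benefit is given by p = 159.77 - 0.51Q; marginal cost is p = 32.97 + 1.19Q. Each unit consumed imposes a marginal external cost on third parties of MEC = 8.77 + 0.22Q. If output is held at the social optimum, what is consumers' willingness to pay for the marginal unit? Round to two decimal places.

P = 128.42

Social marginal benefit = demand − MEC = 151.00 - 0.73Q.
Set SMB = MC: 151.00 - 0.73Q = 32.97 + 1.19Q → Q* = 61.4740.
Consumer price on the demand curve at Q*: 159.77 − 0.51×61.4740 = 128.4183.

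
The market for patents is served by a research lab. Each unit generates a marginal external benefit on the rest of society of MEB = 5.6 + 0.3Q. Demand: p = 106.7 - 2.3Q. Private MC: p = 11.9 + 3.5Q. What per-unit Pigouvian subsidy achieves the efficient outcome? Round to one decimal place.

subsidy = 11.1 per unit

Social marginal cost = private MC − MEB = 6.3 + 3.2Q.
Set SMC = demand: 6.3 + 3.2Q = 106.7 - 2.3Q → Q* = 18.2545.
The Pigouvian subsidy equals MEB at Q*: 5.6 + 0.3×18.2545 = 11.0764.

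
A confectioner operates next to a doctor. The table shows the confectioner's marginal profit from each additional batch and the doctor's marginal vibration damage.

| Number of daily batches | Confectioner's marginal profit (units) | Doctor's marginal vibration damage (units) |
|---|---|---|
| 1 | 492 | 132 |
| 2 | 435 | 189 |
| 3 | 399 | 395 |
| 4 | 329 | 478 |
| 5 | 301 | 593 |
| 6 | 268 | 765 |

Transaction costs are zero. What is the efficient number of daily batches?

Bargaining reaches the level where marginal profit last exceeds marginal vibration damage.
That holds through level 3 (399 ≥ 395) but not at 4 (329 < 478).

3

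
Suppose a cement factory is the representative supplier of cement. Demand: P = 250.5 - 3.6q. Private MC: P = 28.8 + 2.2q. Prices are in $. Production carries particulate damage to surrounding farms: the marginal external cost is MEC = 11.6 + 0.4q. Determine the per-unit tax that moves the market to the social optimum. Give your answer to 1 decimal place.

Social marginal cost = private MC + MEC = 40.4 + 2.6q.
Set SMC = demand: 40.4 + 2.6q = 250.5 - 3.6q → q* = 33.8871.
The Pigouvian tax equals MEC at q*: 11.6 + 0.4×33.8871 = 25.1548.

tax = $25.2 per unit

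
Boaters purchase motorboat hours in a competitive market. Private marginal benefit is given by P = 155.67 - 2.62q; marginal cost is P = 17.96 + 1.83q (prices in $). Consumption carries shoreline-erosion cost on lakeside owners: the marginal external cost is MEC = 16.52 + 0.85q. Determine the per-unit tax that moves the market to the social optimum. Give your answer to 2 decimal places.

Social marginal benefit = demand − MEC = 139.15 - 3.47q.
Set SMB = MC: 139.15 - 3.47q = 17.96 + 1.83q → q* = 22.8660.
The Pigouvian tax equals MEC at q*: 16.52 + 0.85×22.8660 = 35.9561.

tax = $35.96 per unit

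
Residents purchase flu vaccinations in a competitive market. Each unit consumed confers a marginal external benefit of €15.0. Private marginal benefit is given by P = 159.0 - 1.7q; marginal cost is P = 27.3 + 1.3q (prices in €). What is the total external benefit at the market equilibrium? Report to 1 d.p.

€658.5

Market equilibrium (private): 27.3 + 1.3q = 159.0 - 1.7q → q_m = 43.9000.
Total external benefit = MEB × q_m = 15.0 × 43.9000 = 658.5000.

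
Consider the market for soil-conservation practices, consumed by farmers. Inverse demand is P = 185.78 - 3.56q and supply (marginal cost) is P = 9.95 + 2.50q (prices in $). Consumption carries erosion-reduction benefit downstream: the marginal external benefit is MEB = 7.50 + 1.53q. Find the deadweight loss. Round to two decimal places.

Market equilibrium (private): 9.95 + 2.50q = 185.78 - 3.56q → q_m = 29.0149.
Social marginal benefit = demand + MEB = 193.28 - 2.03q.
Set SMB = MC: 193.28 - 2.03q = 9.95 + 2.50q → q* = 40.4702.
The welfare-loss triangle has base |q_m − q*| and height MEB(q_m) (the vertical gap between SMB and MC is zero at q* and MEB at q_m).
DWL = ½ × 11.4553 × 51.8927 = 297.2232.

DWL = $297.22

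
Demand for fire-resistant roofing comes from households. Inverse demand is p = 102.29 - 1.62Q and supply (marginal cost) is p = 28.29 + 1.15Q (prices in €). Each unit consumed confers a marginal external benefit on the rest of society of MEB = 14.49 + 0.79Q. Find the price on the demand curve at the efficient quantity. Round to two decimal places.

P = €29.89

Social marginal benefit = demand + MEB = 116.78 - 0.83Q.
Set SMB = MC: 116.78 - 0.83Q = 28.29 + 1.15Q → Q* = 44.6919.
Consumer price on the demand curve at Q*: 102.29 − 1.62×44.6919 = 29.8891.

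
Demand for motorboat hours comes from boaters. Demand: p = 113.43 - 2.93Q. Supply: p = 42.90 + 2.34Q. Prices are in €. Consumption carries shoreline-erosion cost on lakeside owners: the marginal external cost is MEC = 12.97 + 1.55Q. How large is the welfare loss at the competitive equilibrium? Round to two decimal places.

DWL = €83.33

Market equilibrium (private): 42.90 + 2.34Q = 113.43 - 2.93Q → Q_m = 13.3833.
Social marginal benefit = demand − MEC = 100.46 - 4.48Q.
Set SMB = MC: 100.46 - 4.48Q = 42.90 + 2.34Q → Q* = 8.4399.
Height of the DWL triangle at Q_m is MC(Q_m) − SMB(Q_m) = MEC(Q_m) = 33.7141.
DWL = ½ × 4.9434 × 33.7141 = 83.3311.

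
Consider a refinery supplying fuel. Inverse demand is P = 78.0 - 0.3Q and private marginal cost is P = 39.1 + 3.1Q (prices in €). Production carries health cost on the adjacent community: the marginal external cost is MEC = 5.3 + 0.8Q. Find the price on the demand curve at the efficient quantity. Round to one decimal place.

Social marginal cost = private MC + MEC = 44.4 + 3.9Q.
Set SMC = demand: 44.4 + 3.9Q = 78.0 - 0.3Q → Q* = 8.0000.
Consumer price on the demand curve at Q*: 78.0 − 0.3×8.0000 = 75.6000.

P = €75.6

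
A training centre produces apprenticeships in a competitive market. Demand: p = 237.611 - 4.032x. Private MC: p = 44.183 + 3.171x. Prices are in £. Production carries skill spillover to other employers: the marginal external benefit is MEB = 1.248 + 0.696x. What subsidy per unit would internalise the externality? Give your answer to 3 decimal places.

Social marginal cost = private MC − MEB = 42.935 + 2.475x.
Set SMC = demand: 42.935 + 2.475x = 237.611 - 4.032x → x* = 29.9179.
The Pigouvian subsidy equals MEB at x*: 1.248 + 0.696×29.9179 = 22.0709.

subsidy = £22.071 per unit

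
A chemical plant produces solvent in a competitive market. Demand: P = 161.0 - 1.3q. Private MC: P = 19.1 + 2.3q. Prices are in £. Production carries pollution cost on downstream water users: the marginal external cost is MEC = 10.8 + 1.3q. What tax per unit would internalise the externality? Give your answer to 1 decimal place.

tax = £45.6 per unit

Social marginal cost = private MC + MEC = 29.9 + 3.6q.
Set SMC = demand: 29.9 + 3.6q = 161.0 - 1.3q → q* = 26.7551.
The Pigouvian tax equals MEC at q*: 10.8 + 1.3×26.7551 = 45.5816.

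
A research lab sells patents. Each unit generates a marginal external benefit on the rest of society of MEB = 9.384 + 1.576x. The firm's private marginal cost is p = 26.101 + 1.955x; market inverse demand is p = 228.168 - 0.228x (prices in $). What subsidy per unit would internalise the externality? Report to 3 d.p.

subsidy = $558.390 per unit

Social marginal cost = private MC − MEB = 16.717 + 0.379x.
Set SMC = demand: 16.717 + 0.379x = 228.168 - 0.228x → x* = 348.3542.
The Pigouvian subsidy equals MEB at x*: 9.384 + 1.576×348.3542 = 558.3902.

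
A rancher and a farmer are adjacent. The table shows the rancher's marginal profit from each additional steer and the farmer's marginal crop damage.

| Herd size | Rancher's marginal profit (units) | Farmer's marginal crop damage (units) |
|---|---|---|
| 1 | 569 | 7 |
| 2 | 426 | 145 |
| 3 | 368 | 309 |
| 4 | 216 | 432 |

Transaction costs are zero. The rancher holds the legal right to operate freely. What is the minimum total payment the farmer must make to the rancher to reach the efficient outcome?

Left alone the rancher would choose level 4 (marginal profit stays positive).
Efficient level: k* = 3 (marginal profit ≥ marginal crop damage through 3).
The farmer must at least cover the rancher's forgone profit from cutting 4→3: 216 = 216.

216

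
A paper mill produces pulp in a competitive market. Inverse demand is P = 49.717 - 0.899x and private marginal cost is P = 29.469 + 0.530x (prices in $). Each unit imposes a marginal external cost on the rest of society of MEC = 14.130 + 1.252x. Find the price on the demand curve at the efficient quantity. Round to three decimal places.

Social marginal cost = private MC + MEC = 43.599 + 1.782x.
Set SMC = demand: 43.599 + 1.782x = 49.717 - 0.899x → x* = 2.2820.
Consumer price on the demand curve at x*: 49.717 − 0.899×2.2820 = 47.6655.

P = $47.665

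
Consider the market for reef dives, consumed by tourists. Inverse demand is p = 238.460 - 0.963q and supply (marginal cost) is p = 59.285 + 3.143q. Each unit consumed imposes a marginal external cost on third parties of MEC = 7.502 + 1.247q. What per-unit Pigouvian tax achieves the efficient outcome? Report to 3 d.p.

Social marginal benefit = demand − MEC = 230.958 - 2.210q.
Set SMB = MC: 230.958 - 2.210q = 59.285 + 3.143q → q* = 32.0704.
The Pigouvian tax equals MEC at q*: 7.502 + 1.247×32.0704 = 47.4938.

tax = 47.494 per unit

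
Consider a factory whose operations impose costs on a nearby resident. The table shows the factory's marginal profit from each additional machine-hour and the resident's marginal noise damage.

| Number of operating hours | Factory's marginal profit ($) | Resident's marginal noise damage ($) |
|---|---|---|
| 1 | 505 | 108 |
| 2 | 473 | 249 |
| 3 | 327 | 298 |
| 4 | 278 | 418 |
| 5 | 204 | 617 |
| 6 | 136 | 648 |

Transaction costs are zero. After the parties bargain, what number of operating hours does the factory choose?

3

Bargaining reaches the level where marginal profit last exceeds marginal noise damage.
That holds through level 3 (327 ≥ 298) but not at 4 (278 < 418).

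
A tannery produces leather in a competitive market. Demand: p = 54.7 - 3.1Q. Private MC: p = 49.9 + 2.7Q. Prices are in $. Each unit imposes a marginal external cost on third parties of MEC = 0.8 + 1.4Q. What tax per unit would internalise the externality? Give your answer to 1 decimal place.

tax = $1.6 per unit

Social marginal cost = private MC + MEC = 50.7 + 4.1Q.
Set SMC = demand: 50.7 + 4.1Q = 54.7 - 3.1Q → Q* = 0.5556.
The Pigouvian tax equals MEC at Q*: 0.8 + 1.4×0.5556 = 1.5778.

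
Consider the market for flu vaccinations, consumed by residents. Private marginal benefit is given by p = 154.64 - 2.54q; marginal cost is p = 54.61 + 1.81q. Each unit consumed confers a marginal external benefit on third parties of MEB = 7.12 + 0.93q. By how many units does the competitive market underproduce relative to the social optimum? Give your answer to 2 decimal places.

Market equilibrium (private): 54.61 + 1.81q = 154.64 - 2.54q → q_m = 22.9954.
Social marginal benefit = demand + MEB = 161.76 - 1.61q.
Set SMB = MC: 161.76 - 1.61q = 54.61 + 1.81q → q* = 31.3304.
Gap = |22.9954 − 31.3304| = 8.3350.

8.34 units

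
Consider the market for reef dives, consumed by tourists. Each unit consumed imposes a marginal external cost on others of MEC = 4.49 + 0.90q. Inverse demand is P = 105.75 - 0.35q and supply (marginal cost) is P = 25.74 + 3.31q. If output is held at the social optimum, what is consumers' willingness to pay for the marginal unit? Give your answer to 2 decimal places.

P = 99.95

Social marginal benefit = demand − MEC = 101.26 - 1.25q.
Set SMB = MC: 101.26 - 1.25q = 25.74 + 3.31q → q* = 16.5614.
Consumer price on the demand curve at q*: 105.75 − 0.35×16.5614 = 99.9535.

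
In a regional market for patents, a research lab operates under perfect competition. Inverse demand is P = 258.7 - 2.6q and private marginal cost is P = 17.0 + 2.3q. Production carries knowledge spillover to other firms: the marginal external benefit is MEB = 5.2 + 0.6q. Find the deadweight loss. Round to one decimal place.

Market equilibrium (private): 17.0 + 2.3q = 258.7 - 2.6q → q_m = 49.3265.
Social marginal cost = private MC − MEB = 11.8 + 1.7q.
Set SMC = demand: 11.8 + 1.7q = 258.7 - 2.6q → q* = 57.4186.
The welfare-loss triangle has base |q_m − q*| and height MEB(q_m) (the vertical gap between SMC and demand is zero at q* and MEB at q_m).
DWL = ½ × 8.0921 × 34.7959 = 140.7860.

DWL = 140.8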